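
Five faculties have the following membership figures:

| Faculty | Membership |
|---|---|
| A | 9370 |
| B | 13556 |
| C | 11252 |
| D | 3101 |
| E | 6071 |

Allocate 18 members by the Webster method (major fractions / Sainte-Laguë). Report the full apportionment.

A: 4, B: 6, C: 5, D: 1, E: 2

Standard divisor 43350/18 ≈ 2408.333; standard quotas: A 3.891, B 5.629, C 4.672, D 1.288, E 2.521.
Rounding to the nearest integer gives 4, 6, 5, 1, 3 = 19 seats, so the divisor must be adjusted.
With modified divisor 2450: modified quotas A 3.824, B 5.533, C 4.593, D 1.266, E 2.478.
Rounding to the nearest integer: A 4, B 6, C 5, D 1, E 2 (total 18).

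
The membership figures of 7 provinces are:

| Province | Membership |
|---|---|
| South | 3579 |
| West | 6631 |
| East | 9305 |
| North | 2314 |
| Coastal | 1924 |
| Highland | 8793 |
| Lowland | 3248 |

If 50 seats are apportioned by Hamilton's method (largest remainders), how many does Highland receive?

12

The standard divisor is 35794/50 ≈ 715.88.
Standard quotas: South 4.9994, West 9.2627, East 12.9980, North 3.2324, Coastal 2.6876, Highland 12.2828, Lowland 4.5371.
Lower quotas: South 4, West 9, East 12, North 3, Coastal 2, Highland 12, Lowland 4 (sum 46, leaving 4 seats).
Remainders in descending order: South 0.9994, East 0.9980, Coastal 0.6876, Lowland 0.5371, Highland 0.2828, West 0.2627, North 0.2324.
The surplus seats go to South, East, Coastal, Lowland.
Highland receives 12.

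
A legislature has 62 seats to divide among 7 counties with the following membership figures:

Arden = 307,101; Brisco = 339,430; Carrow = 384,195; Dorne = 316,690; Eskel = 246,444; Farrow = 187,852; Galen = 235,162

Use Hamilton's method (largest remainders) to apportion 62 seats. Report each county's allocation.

The standard divisor is 2016874/62 ≈ 32530.226.
Standard quotas: Arden 9.4405, Brisco 10.4343, Carrow 11.8104, Dorne 9.7353, Eskel 7.5758, Farrow 5.7747, Galen 7.2290.
Lower quotas: Arden 9, Brisco 10, Carrow 11, Dorne 9, Eskel 7, Farrow 5, Galen 7 (sum 58, leaving 4 seats).
Remainders in descending order: Carrow 0.8104, Farrow 0.7747, Dorne 0.7353, Eskel 0.5758, Arden 0.4405, Brisco 0.4343, Galen 0.2290.
Largest remainders: Carrow, Farrow, Dorne, Eskel receive the extra seats.

Arden 9; Brisco 10; Carrow 12; Dorne 10; Eskel 8; Farrow 6; Galen 7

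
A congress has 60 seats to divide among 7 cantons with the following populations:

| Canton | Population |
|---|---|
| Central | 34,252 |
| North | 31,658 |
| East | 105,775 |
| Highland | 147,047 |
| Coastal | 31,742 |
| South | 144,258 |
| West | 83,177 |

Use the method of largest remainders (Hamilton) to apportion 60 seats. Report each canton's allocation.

Central: 4; North: 3; East: 11; Highland: 15; Coastal: 3; South: 15; West: 9

The standard divisor is 577909/60 ≈ 9631.817.
Standard quotas: Central 3.5561, North 3.2868, East 10.9818, Highland 15.2668, Coastal 3.2955, South 14.9772, West 8.6357.
Lower quotas: Central 3, North 3, East 10, Highland 15, Coastal 3, South 14, West 8 (sum 56, leaving 4 seats).
Remainders in descending order: East 0.9818, South 0.9772, West 0.6357, Central 0.5561, Coastal 0.2955, North 0.2868, Highland 0.2668.
Largest remainders: East, South, West, Central receive the extra seats.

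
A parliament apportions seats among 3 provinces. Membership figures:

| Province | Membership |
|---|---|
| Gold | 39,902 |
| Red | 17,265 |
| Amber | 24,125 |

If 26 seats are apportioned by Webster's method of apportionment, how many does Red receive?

5

Standard divisor 81292/26 ≈ 3126.615; standard quotas: Gold 12.762, Red 5.522, Amber 7.716.
Rounding to the nearest integer gives 13, 6, 8 = 27 seats, so the divisor must be adjusted.
With modified divisor 3170: modified quotas Gold 12.587, Red 5.446, Amber 7.610.
Rounding to the nearest integer: Gold 13, Red 5, Amber 8 (total 26).
Red receives 5.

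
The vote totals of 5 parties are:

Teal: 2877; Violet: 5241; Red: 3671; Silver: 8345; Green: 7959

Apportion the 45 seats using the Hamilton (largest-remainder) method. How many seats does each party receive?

Teal 5; Violet 8; Red 6; Silver 13; Green 13

The standard divisor is 28093/45 ≈ 624.289.
Standard quotas: Teal 4.6084, Violet 8.3952, Red 5.8803, Silver 13.3672, Green 12.7489.
Lower quotas: Teal 4, Violet 8, Red 5, Silver 13, Green 12 (sum 42, leaving 3 seats).
Remainders in descending order: Red 0.8803, Green 0.7489, Teal 0.6084, Violet 0.3952, Silver 0.3672.
Largest remainders: Red, Green, Teal receive the extra seats.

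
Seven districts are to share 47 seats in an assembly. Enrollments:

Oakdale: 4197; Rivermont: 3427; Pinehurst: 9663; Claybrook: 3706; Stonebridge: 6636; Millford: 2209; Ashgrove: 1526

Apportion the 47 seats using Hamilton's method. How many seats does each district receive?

Oakdale 6, Rivermont 5, Pinehurst 15, Claybrook 6, Stonebridge 10, Millford 3, Ashgrove 2

Total 31364; standard divisor 31364/47 ≈ 667.319.
Standard quotas: Oakdale 6.2893, Rivermont 5.1355, Pinehurst 14.4803, Claybrook 5.5536, Stonebridge 9.9443, Millford 3.3103, Ashgrove 2.2868.
Lower quotas: Oakdale 6, Rivermont 5, Pinehurst 14, Claybrook 5, Stonebridge 9, Millford 3, Ashgrove 2 (sum 44, leaving 3 seats).
Remainders in descending order: Stonebridge 0.9443, Claybrook 0.5536, Pinehurst 0.4803, Millford 0.3103, Oakdale 0.2893, Ashgrove 0.2868, Rivermont 0.1355.
The surplus seats go to Stonebridge, Claybrook, Pinehurst.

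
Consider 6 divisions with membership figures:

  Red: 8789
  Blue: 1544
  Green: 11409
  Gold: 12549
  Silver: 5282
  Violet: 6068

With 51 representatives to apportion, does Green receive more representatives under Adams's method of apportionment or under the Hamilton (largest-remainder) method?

Adams: Red 10, Blue 2, Green 12, Gold 14, Silver 6, Violet 7.
Hamilton: Red 10, Blue 1, Green 13, Gold 14, Silver 6, Violet 7.
Green gets 12 under Adams and 13 under Hamilton.

Hamilton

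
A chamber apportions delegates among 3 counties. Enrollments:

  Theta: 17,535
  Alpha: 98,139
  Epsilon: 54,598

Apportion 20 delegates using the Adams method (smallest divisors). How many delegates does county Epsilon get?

Standard divisor 170272/20 ≈ 8513.6; standard quotas: Theta 2.060, Alpha 11.527, Epsilon 6.413.
Rounding up gives 3, 12, 7 = 22 seats, so the divisor must be adjusted.
With modified divisor 9000: modified quotas Theta 1.948, Alpha 10.904, Epsilon 6.066.
Rounding up: Theta 2, Alpha 11, Epsilon 7 (total 20).
Epsilon receives 7.

7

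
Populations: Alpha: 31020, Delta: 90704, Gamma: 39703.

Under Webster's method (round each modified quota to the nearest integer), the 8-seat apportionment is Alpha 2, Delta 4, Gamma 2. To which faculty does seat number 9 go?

Delta

Priority for the next seat is population ÷ (current seats + 0.5).
Priorities: Alpha 12408.000, Delta 20156.444, Gamma 15881.200.
Highest priority: Delta.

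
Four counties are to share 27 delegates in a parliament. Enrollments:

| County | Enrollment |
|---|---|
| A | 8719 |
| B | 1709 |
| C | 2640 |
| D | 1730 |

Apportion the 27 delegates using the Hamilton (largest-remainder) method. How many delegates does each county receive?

Standard divisor: 14798 ÷ 27 ≈ 548.074.
Standard quotas: A 15.9084, B 3.1182, C 4.8169, D 3.1565.
Lower quotas: A 15, B 3, C 4, D 3 (sum 25, leaving 2 seats).
Remainders in descending order: A 0.9084, C 0.8169, D 0.1565, B 0.1182.
The surplus seats go to A, C.

A 16, B 3, C 5, D 3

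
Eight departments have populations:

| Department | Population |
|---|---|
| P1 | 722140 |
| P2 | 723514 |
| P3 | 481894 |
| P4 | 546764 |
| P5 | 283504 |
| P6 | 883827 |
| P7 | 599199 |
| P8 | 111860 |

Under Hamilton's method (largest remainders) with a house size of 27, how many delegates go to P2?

Standard divisor: 4352702 ÷ 27 ≈ 161211.185.
Standard quotas: P1 4.4795, P2 4.4880, P3 2.9892, P4 3.3916, P5 1.7586, P6 5.4824, P7 3.7169, P8 0.6939.
Lower quotas: P1 4, P2 4, P3 2, P4 3, P5 1, P6 5, P7 3, P8 0 (sum 22, leaving 5 seats).
Remainders in descending order: P3 0.9892, P5 0.7586, P7 0.7169, P8 0.6939, P2 0.4880, P6 0.4824, P1 0.4795, P4 0.3916.
The surplus seats go to P3, P5, P7, P8, P2.
P2 receives 5.

5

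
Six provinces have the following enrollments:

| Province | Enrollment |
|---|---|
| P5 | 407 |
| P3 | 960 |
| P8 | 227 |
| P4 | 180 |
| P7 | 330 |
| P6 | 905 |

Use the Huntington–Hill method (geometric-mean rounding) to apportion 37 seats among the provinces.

With divisor 81: modified quotas P5 5.025, P3 11.852, P8 2.802, P4 2.222, P7 4.074, P6 11.173.
Geometric-mean thresholds: P5 √(5·6)=5.477, P3 √(11·12)=11.489, P8 √(2·3)=2.449, P4 √(2·3)=2.449, P7 √(4·5)=4.472, P6 √(11·12)=11.489.
Each quota rounded against its threshold gives P5 5, P3 12, P8 3, P4 2, P7 4, P6 11 (total 37).

P5=5, P3=12, P8=3, P4=2, P7=4, P6=11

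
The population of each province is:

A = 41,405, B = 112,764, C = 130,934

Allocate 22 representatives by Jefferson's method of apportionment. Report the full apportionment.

Standard divisor 285103/22 ≈ 12959.227; standard quotas: A 3.195, B 8.701, C 10.104.
Rounding down gives 3, 8, 10 = 21 seats, so the divisor must be adjusted.
With modified divisor 12200: modified quotas A 3.394, B 9.243, C 10.732.
Rounding down: A 3, B 9, C 10 (total 22).

A: 3; B: 9; C: 10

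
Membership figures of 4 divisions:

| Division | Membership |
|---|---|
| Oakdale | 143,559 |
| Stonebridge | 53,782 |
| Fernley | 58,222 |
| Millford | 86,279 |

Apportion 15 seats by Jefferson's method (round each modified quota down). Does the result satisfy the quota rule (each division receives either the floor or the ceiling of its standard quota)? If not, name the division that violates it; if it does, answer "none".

Standard quotas: Oakdale 6.299, Stonebridge 2.360, Fernley 2.555, Millford 3.786.
Jefferson allocation: Oakdale 7, Stonebridge 2, Fernley 2, Millford 4.
Every allocation lies between the lower and upper quota.

none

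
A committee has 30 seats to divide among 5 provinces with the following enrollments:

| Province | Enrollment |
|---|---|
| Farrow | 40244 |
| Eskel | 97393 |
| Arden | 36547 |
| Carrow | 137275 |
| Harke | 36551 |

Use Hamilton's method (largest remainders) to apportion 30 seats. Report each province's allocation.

Farrow 4, Eskel 8, Arden 3, Carrow 12, Harke 3

Standard divisor: 348010 ÷ 30 ≈ 11600.333.
Standard quotas: Farrow 3.4692, Eskel 8.3957, Arden 3.1505, Carrow 11.8337, Harke 3.1509.
Lower quotas: Farrow 3, Eskel 8, Arden 3, Carrow 11, Harke 3 (sum 28, leaving 2 seats).
Remainders in descending order: Carrow 0.8337, Farrow 0.4692, Eskel 0.3957, Harke 0.1509, Arden 0.1505.
The surplus seats go to Carrow, Farrow.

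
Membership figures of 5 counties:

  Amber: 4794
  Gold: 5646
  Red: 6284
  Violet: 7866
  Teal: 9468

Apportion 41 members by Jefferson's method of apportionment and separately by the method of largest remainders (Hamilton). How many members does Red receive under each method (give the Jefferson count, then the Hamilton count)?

Jefferson: Amber 6, Gold 7, Red 7, Violet 9, Teal 12.
Hamilton: Amber 6, Gold 7, Red 8, Violet 9, Teal 11.
Red gets 7 under Jefferson and 8 under Hamilton.

7 and 8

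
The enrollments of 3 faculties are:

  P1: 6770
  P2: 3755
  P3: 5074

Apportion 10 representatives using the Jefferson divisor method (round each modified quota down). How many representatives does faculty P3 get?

Standard divisor 15599/10 ≈ 1559.9; standard quotas: P1 4.340, P2 2.407, P3 3.253.
Rounding down gives 4, 2, 3 = 9 seats, so the divisor must be adjusted.
With modified divisor 1300: modified quotas P1 5.208, P2 2.888, P3 3.903.
Rounding down: P1 5, P2 2, P3 3 (total 10).
P3 receives 3.

3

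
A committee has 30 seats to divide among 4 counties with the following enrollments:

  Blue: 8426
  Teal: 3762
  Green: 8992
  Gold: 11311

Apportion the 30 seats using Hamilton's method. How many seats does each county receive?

Blue 8, Teal 4, Green 8, Gold 10

Standard divisor: 32491 ÷ 30 ≈ 1083.033.
Standard quotas: Blue 7.7800, Teal 3.4736, Green 8.3026, Gold 10.4438.
Lower quotas: Blue 7, Teal 3, Green 8, Gold 10 (sum 28, leaving 2 seats).
Remainders in descending order: Blue 0.7800, Teal 0.4736, Gold 0.4438, Green 0.3026.
Largest remainders: Blue, Teal receive the extra seats.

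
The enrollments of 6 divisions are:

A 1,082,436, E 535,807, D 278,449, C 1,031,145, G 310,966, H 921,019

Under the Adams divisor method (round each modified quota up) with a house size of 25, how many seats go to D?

Standard divisor 4159822/25 ≈ 166392.88; standard quotas: A 6.505, E 3.220, D 1.673, C 6.197, G 1.869, H 5.535.
Rounding up gives 7, 4, 2, 7, 2, 6 = 28 seats, so the divisor must be adjusted.
With modified divisor 182300: modified quotas A 5.938, E 2.939, D 1.527, C 5.656, G 1.706, H 5.052.
Rounding up: A 6, E 3, D 2, C 6, G 2, H 6 (total 25).
D receives 2.

2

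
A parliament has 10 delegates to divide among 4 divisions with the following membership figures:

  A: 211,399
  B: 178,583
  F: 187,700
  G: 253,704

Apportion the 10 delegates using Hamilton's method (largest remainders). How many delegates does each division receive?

The standard divisor is 831386/10 ≈ 83138.6.
Standard quotas: A 2.5427, B 2.1480, F 2.2577, G 3.0516.
Lower quotas: A 2, B 2, F 2, G 3 (sum 9, leaving 1 seat).
Remainders in descending order: A 0.5427, F 0.2577, B 0.1480, G 0.0516.
Largest remainder: A receives the extra seat.

A 3, B 2, F 2, G 3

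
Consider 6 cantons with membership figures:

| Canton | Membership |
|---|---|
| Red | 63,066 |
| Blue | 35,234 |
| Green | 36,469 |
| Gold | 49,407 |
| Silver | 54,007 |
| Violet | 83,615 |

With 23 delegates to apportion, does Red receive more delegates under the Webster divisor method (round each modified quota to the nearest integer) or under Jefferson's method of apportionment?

Jefferson

Webster: Red 4, Blue 2, Green 3, Gold 4, Silver 4, Violet 6.
Jefferson: Red 5, Blue 2, Green 2, Gold 4, Silver 4, Violet 6.
Red gets 4 under Webster and 5 under Jefferson.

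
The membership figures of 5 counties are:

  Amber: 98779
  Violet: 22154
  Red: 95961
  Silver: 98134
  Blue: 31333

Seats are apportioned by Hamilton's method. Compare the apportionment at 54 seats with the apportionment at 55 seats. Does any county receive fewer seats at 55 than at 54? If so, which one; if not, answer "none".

At 54 seats: Amber 15, Violet 4, Red 15, Silver 15, Blue 5.
At 55 seats: Amber 16, Violet 3, Red 15, Silver 16, Blue 5.
Violet drops from 4 to 3.

Violet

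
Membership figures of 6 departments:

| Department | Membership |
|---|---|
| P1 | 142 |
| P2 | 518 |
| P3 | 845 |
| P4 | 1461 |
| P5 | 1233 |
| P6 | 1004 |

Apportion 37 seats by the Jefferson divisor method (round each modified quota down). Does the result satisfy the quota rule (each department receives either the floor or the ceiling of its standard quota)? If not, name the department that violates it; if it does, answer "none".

Standard quotas: P1 1.010, P2 3.684, P3 6.009, P4 10.390, P5 8.768, P6 7.140.
Jefferson allocation: P1 1, P2 3, P3 6, P4 11, P5 9, P6 7.
Every allocation lies between the lower and upper quota.

none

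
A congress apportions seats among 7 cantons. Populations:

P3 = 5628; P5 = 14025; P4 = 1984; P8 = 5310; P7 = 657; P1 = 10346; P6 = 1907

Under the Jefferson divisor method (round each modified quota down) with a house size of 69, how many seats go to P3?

Standard divisor 39857/69 ≈ 577.638; standard quotas: P3 9.743, P5 24.280, P4 3.435, P8 9.193, P7 1.137, P1 17.911, P6 3.301.
Rounding down gives 9, 24, 3, 9, 1, 17, 3 = 66 seats, so the divisor must be adjusted.
With modified divisor 550: modified quotas P3 10.233, P5 25.500, P4 3.607, P8 9.655, P7 1.195, P1 18.811, P6 3.467.
Rounding down: P3 10, P5 25, P4 3, P8 9, P7 1, P1 18, P6 3 (total 69).
P3 receives 10.

10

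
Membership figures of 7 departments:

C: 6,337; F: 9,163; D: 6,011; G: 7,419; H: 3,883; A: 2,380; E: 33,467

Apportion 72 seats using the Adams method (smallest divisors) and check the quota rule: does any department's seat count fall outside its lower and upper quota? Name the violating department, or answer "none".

Standard quotas: C 6.645, F 9.609, D 6.303, G 7.780, H 4.072, A 2.496, E 35.095.
Adams allocation: C 7, F 10, D 6, G 8, H 4, A 3, E 34.
E has quota 35.095 (lower 35, upper 36) but receives 34 — outside the quota interval.

E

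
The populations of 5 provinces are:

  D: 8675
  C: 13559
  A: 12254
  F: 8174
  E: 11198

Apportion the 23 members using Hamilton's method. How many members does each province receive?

D: 4, C: 6, A: 5, F: 3, E: 5

The standard divisor is 53860/23 ≈ 2341.739.
Standard quotas: D 3.7045, C 5.7901, A 5.2329, F 3.4906, E 4.7819.
Lower quotas: D 3, C 5, A 5, F 3, E 4 (sum 20, leaving 3 seats).
Remainders in descending order: C 0.7901, E 0.7819, D 0.7045, F 0.4906, A 0.2329.
The surplus seats go to C, E, D.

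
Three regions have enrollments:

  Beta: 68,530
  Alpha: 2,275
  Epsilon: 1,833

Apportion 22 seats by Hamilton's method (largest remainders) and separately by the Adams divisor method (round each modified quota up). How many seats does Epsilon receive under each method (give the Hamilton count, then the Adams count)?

Hamilton: Beta 21, Alpha 1, Epsilon 0.
Adams: Beta 20, Alpha 1, Epsilon 1.
Epsilon gets 0 under Hamilton and 1 under Adams.

0 and 1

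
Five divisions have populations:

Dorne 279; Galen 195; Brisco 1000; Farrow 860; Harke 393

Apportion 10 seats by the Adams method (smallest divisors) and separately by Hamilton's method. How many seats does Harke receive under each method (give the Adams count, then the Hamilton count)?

2 and 1

Adams: Dorne 1, Galen 1, Brisco 3, Farrow 3, Harke 2.
Hamilton: Dorne 1, Galen 1, Brisco 4, Farrow 3, Harke 1.
Harke gets 2 under Adams and 1 under Hamilton.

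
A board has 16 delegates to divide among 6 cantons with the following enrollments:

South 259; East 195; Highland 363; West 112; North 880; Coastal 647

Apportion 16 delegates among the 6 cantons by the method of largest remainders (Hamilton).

The standard divisor is 2456/16 ≈ 153.5.
Standard quotas: South 1.687, East 1.270, Highland 2.365, West 0.730, North 5.733, Coastal 4.215.
Lower quotas: South 1, East 1, Highland 2, West 0, North 5, Coastal 4 (sum 13, leaving 3 seats).
Remainders in descending order: North 0.733, West 0.730, South 0.687, Highland 0.365, East 0.270, Coastal 0.215.
Largest remainders: North, West, South receive the extra seats.

South: 2, East: 1, Highland: 2, West: 1, North: 6, Coastal: 4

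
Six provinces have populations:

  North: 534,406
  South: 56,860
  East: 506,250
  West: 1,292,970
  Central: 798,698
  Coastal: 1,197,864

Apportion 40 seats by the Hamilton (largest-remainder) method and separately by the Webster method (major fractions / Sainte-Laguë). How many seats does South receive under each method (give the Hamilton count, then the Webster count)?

Hamilton: North 5, South 0, East 5, West 12, Central 7, Coastal 11.
Webster: North 5, South 1, East 5, West 11, Central 7, Coastal 11.
South gets 0 under Hamilton and 1 under Webster.

0 and 1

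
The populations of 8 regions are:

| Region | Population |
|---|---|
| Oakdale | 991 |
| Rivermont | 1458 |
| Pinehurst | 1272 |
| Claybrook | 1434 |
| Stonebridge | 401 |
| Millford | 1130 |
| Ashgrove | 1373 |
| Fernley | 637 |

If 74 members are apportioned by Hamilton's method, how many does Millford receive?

Total 8696; standard divisor 8696/74 ≈ 117.514.
Standard quotas: Oakdale 8.433, Rivermont 12.407, Pinehurst 10.824, Claybrook 12.203, Stonebridge 3.412, Millford 9.616, Ashgrove 11.684, Fernley 5.421.
Lower quotas: Oakdale 8, Rivermont 12, Pinehurst 10, Claybrook 12, Stonebridge 3, Millford 9, Ashgrove 11, Fernley 5 (sum 70, leaving 4 seats).
Remainders in descending order: Pinehurst 0.824, Ashgrove 0.684, Millford 0.616, Oakdale 0.433, Fernley 0.421, Stonebridge 0.412, Rivermont 0.407, Claybrook 0.203.
Largest remainders: Pinehurst, Ashgrove, Millford, Oakdale receive the extra seats.
Millford receives 10.

10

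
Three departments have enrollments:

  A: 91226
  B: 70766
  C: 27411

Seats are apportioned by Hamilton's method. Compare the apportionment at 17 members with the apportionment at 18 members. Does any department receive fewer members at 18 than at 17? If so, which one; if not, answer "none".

C

At 17 seats: A 8, B 6, C 3.
At 18 seats: A 9, B 7, C 2.
C drops from 3 to 2.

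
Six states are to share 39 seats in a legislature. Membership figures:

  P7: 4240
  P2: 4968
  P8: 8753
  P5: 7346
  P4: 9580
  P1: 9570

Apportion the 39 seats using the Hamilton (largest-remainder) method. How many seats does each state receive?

P7 4, P2 4, P8 8, P5 7, P4 8, P1 8

Standard divisor: 44457 ÷ 39 ≈ 1139.923.
Standard quotas: P7 3.7195, P2 4.3582, P8 7.6786, P5 6.4443, P4 8.4041, P1 8.3953.
Lower quotas: P7 3, P2 4, P8 7, P5 6, P4 8, P1 8 (sum 36, leaving 3 seats).
Remainders in descending order: P7 0.7195, P8 0.6786, P5 0.4443, P4 0.4041, P1 0.3953, P2 0.3582.
The surplus seats go to P7, P8, P5.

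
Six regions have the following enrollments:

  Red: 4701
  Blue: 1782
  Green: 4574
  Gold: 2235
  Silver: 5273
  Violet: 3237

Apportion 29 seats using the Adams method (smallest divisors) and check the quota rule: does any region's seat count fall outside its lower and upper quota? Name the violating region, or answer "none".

Standard quotas: Red 6.253, Blue 2.370, Green 6.084, Gold 2.973, Silver 7.014, Violet 4.306.
Adams allocation: Red 6, Blue 3, Green 6, Gold 3, Silver 7, Violet 4.
Every allocation lies between the lower and upper quota.

none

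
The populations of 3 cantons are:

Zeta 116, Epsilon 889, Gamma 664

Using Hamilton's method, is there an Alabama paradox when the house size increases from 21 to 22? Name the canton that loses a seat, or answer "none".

At 21 seats: Zeta 2, Epsilon 11, Gamma 8.
At 22 seats: Zeta 1, Epsilon 12, Gamma 9.
Zeta drops from 2 to 1.

Zeta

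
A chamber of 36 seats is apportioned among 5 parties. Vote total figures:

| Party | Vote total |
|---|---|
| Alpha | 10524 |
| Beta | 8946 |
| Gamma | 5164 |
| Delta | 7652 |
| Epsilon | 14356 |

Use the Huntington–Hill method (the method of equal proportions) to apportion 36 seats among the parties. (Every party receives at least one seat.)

With divisor 1309: modified quotas Alpha 8.040, Beta 6.834, Gamma 3.945, Delta 5.846, Epsilon 10.967.
Geometric-mean thresholds: Alpha √(8·9)=8.485, Beta √(6·7)=6.481, Gamma √(3·4)=3.464, Delta √(5·6)=5.477, Epsilon √(10·11)=10.488.
Each quota rounded against its threshold gives Alpha 8, Beta 7, Gamma 4, Delta 6, Epsilon 11 (total 36).

Alpha=8, Beta=7, Gamma=4, Delta=6, Epsilon=11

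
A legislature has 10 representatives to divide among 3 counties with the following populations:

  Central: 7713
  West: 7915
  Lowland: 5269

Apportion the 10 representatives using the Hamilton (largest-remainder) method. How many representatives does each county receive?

Total 20897; standard divisor 20897/10 ≈ 2089.7.
Standard quotas: Central 3.6910, West 3.7876, Lowland 2.5214.
Lower quotas: Central 3, West 3, Lowland 2 (sum 8, leaving 2 seats).
Remainders in descending order: West 0.7876, Central 0.6910, Lowland 0.5214.
Largest remainders: West, Central receive the extra seats.

Central=4, West=4, Lowland=2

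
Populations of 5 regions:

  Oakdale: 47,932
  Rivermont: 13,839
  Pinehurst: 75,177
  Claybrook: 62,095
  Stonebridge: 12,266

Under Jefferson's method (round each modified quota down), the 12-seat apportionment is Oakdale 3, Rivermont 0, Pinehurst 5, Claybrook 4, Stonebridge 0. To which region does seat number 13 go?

Priority for the next seat is population ÷ (current seats + 1).
Priorities: Oakdale 11983.000, Rivermont 13839.000, Pinehurst 12529.500, Claybrook 12419.000, Stonebridge 12266.000.
Highest priority: Rivermont.

Rivermont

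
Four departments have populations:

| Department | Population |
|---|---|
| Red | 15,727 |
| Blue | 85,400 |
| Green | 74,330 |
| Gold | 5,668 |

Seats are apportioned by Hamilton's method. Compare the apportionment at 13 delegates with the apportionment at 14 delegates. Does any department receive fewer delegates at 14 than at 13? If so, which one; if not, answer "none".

Gold

At 13 seats: Red 1, Blue 6, Green 5, Gold 1.
At 14 seats: Red 1, Blue 7, Green 6, Gold 0.
Gold drops from 1 to 0.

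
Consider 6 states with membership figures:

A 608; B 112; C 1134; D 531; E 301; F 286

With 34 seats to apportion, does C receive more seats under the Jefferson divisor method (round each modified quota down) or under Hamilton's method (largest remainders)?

Jefferson: A 7, B 1, C 14, D 6, E 3, F 3.
Hamilton: A 7, B 1, C 13, D 6, E 4, F 3.
C gets 14 under Jefferson and 13 under Hamilton.

Jefferson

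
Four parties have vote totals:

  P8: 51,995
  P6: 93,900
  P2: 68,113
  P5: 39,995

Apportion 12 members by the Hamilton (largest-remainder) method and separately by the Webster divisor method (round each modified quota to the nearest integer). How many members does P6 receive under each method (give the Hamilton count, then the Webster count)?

Hamilton: P8 3, P6 4, P2 3, P5 2.
Webster: P8 2, P6 5, P2 3, P5 2.
P6 gets 4 under Hamilton and 5 under Webster.

4 and 5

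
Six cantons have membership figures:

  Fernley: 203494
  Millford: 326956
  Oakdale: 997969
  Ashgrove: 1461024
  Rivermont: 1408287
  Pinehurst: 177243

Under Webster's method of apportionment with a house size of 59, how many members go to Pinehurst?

2

Standard divisor 4574973/59 ≈ 77541.915; standard quotas: Fernley 2.624, Millford 4.217, Oakdale 12.870, Ashgrove 18.842, Rivermont 18.162, Pinehurst 2.286.
Rounding to the nearest integer gives Fernley 3, Millford 4, Oakdale 13, Ashgrove 19, Rivermont 18, Pinehurst 2 — total 59, matching the house size, so no adjustment is needed.
Pinehurst receives 2.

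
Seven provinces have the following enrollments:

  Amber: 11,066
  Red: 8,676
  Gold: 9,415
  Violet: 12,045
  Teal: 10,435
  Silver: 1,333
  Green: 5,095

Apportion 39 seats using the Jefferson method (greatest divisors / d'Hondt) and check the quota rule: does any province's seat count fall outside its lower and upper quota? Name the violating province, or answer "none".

none

Standard quotas: Amber 7.433, Red 5.827, Gold 6.324, Violet 8.090, Teal 7.009, Silver 0.895, Green 3.422.
Jefferson allocation: Amber 8, Red 6, Gold 7, Violet 8, Teal 7, Silver 0, Green 3.
Every allocation lies between the lower and upper quota.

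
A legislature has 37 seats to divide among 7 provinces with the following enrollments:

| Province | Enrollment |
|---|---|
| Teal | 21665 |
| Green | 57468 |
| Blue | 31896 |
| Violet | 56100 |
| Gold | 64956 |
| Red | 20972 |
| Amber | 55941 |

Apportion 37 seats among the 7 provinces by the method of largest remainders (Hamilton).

Teal 2, Green 7, Blue 4, Violet 7, Gold 8, Red 2, Amber 7

Standard divisor: 308998 ÷ 37 ≈ 8351.297.
Standard quotas: Teal 2.5942, Green 6.8813, Blue 3.8193, Violet 6.7175, Gold 7.7780, Red 2.5112, Amber 6.6985.
Lower quotas: Teal 2, Green 6, Blue 3, Violet 6, Gold 7, Red 2, Amber 6 (sum 32, leaving 5 seats).
Remainders in descending order: Green 0.8813, Blue 0.8193, Gold 0.7780, Violet 0.7175, Amber 0.6985, Teal 0.5942, Red 0.5112.
The surplus seats go to Green, Blue, Gold, Violet, Amber.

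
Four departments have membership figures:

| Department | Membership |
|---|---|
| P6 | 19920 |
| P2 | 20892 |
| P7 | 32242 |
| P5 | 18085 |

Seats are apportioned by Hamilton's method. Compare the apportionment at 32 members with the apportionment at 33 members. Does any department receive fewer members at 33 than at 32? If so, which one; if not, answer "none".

P5

At 32 seats: P6 7, P2 7, P7 11, P5 7.
At 33 seats: P6 7, P2 8, P7 12, P5 6.
P5 drops from 7 to 6.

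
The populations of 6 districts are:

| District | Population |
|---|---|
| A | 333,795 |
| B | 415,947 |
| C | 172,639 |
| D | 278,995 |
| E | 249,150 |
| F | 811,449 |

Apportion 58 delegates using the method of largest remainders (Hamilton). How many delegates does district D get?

Total 2261975; standard divisor 2261975/58 ≈ 38999.569.
Standard quotas: A 8.5589, B 10.6654, C 4.4267, D 7.1538, E 6.3885, F 20.8066.
Lower quotas: A 8, B 10, C 4, D 7, E 6, F 20 (sum 55, leaving 3 seats).
Remainders in descending order: F 0.8066, B 0.6654, A 0.5589, C 0.4267, E 0.3885, D 0.1538.
Largest remainders: F, B, A receive the extra seats.
D receives 7.

7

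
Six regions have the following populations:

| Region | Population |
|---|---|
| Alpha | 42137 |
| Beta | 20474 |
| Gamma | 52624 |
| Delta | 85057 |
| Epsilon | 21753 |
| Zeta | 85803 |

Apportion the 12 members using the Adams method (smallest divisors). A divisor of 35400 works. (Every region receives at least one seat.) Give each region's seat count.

With modified divisor 35400: modified quotas Alpha 1.190, Beta 0.578, Gamma 1.487, Delta 2.403, Epsilon 0.614, Zeta 2.424.
Rounding up: Alpha 2, Beta 1, Gamma 2, Delta 3, Epsilon 1, Zeta 3 (total 12).

Alpha 2, Beta 1, Gamma 2, Delta 3, Epsilon 1, Zeta 3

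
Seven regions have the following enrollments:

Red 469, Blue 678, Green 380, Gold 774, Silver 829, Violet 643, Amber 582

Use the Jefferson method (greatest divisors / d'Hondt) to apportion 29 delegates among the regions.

Standard divisor 4355/29 ≈ 150.172; standard quotas: Red 3.123, Blue 4.515, Green 2.530, Gold 5.154, Silver 5.520, Violet 4.282, Amber 3.876.
Rounding down gives 3, 4, 2, 5, 5, 4, 3 = 26 seats, so the divisor must be adjusted.
With modified divisor 130: modified quotas Red 3.608, Blue 5.215, Green 2.923, Gold 5.954, Silver 6.377, Violet 4.946, Amber 4.477.
Rounding down: Red 3, Blue 5, Green 2, Gold 5, Silver 6, Violet 4, Amber 4 (total 29).

Red=3, Blue=5, Green=2, Gold=5, Silver=6, Violet=4, Amber=4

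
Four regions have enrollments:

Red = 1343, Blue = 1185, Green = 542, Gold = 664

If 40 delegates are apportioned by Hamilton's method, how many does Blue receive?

13

Total 3734; standard divisor 3734/40 ≈ 93.35.
Standard quotas: Red 14.387, Blue 12.694, Green 5.806, Gold 7.113.
Lower quotas: Red 14, Blue 12, Green 5, Gold 7 (sum 38, leaving 2 seats).
Remainders in descending order: Green 0.806, Blue 0.694, Red 0.387, Gold 0.113.
The surplus seats go to Green, Blue.
Blue receives 13.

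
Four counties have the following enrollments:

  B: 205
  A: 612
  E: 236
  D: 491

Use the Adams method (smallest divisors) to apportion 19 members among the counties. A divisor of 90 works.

B 3, A 7, E 3, D 6

With modified divisor 90: modified quotas B 2.278, A 6.800, E 2.622, D 5.456.
Rounding up: B 3, A 7, E 3, D 6 (total 19).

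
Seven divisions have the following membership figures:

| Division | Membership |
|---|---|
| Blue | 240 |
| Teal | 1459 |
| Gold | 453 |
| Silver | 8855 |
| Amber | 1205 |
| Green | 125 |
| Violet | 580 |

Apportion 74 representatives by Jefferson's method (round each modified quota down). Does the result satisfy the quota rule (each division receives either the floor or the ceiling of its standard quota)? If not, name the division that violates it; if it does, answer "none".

Silver

Standard quotas: Blue 1.375, Teal 8.358, Gold 2.595, Silver 50.729, Amber 6.903, Green 0.716, Violet 3.323.
Jefferson allocation: Blue 1, Teal 8, Gold 2, Silver 53, Amber 7, Green 0, Violet 3.
Silver has quota 50.729 (lower 50, upper 51) but receives 53 — outside the quota interval.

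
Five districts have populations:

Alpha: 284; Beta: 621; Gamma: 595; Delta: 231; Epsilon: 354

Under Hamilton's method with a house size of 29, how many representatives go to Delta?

The standard divisor is 2085/29 ≈ 71.897.
Standard quotas: Alpha 3.950, Beta 8.637, Gamma 8.276, Delta 3.213, Epsilon 4.924.
Lower quotas: Alpha 3, Beta 8, Gamma 8, Delta 3, Epsilon 4 (sum 26, leaving 3 seats).
Remainders in descending order: Alpha 0.950, Epsilon 0.924, Beta 0.637, Gamma 0.276, Delta 0.213.
The surplus seats go to Alpha, Epsilon, Beta.
Delta receives 3.

3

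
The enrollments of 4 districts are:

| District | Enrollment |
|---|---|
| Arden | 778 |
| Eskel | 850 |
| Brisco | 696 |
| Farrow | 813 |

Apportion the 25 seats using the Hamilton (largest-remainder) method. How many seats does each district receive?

Standard divisor: 3137 ÷ 25 ≈ 125.48.
Standard quotas: Arden 6.200, Eskel 6.774, Brisco 5.547, Farrow 6.479.
Lower quotas: Arden 6, Eskel 6, Brisco 5, Farrow 6 (sum 23, leaving 2 seats).
Remainders in descending order: Eskel 0.774, Brisco 0.547, Farrow 0.479, Arden 0.200.
The surplus seats go to Eskel, Brisco.

Arden 6, Eskel 7, Brisco 6, Farrow 6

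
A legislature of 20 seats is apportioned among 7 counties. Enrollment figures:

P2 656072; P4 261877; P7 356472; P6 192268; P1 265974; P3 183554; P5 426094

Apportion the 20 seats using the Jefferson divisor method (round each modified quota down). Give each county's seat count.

P2 6, P4 2, P7 3, P6 2, P1 2, P3 1, P5 4

Standard divisor 2342311/20 ≈ 117115.55; standard quotas: P2 5.602, P4 2.236, P7 3.044, P6 1.642, P1 2.271, P3 1.567, P5 3.638.
Rounding down gives 5, 2, 3, 1, 2, 1, 3 = 17 seats, so the divisor must be adjusted.
With modified divisor 94900: modified quotas P2 6.913, P4 2.760, P7 3.756, P6 2.026, P1 2.803, P3 1.934, P5 4.490.
Rounding down: P2 6, P4 2, P7 3, P6 2, P1 2, P3 1, P5 4 (total 20).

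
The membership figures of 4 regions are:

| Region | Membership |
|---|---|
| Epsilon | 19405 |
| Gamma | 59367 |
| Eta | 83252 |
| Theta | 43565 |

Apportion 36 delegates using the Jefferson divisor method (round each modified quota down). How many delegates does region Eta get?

Standard divisor 205589/36 ≈ 5710.806; standard quotas: Epsilon 3.398, Gamma 10.396, Eta 14.578, Theta 7.629.
Rounding down gives 3, 10, 14, 7 = 34 seats, so the divisor must be adjusted.
With modified divisor 5420: modified quotas Epsilon 3.580, Gamma 10.953, Eta 15.360, Theta 8.038.
Rounding down: Epsilon 3, Gamma 10, Eta 15, Theta 8 (total 36).
Eta receives 15.

15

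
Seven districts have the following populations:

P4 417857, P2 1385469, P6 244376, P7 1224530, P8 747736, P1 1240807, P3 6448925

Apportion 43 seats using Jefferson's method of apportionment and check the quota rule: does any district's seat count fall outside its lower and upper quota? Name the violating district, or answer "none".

Standard quotas: P4 1.534, P2 5.088, P6 0.897, P7 4.497, P8 2.746, P1 4.556, P3 23.682.
Jefferson allocation: P4 1, P2 5, P6 0, P7 4, P8 3, P1 5, P3 25.
P3 has quota 23.682 (lower 23, upper 24) but receives 25 — outside the quota interval.

P3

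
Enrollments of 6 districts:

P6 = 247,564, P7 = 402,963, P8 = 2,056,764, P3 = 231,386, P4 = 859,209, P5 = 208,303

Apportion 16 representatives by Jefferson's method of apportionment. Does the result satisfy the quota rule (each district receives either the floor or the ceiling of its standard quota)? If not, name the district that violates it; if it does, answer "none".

none

Standard quotas: P6 0.989, P7 1.609, P8 8.214, P3 0.924, P4 3.432, P5 0.832.
Jefferson allocation: P6 1, P7 1, P8 9, P3 1, P4 4, P5 0.
Every allocation lies between the lower and upper quota.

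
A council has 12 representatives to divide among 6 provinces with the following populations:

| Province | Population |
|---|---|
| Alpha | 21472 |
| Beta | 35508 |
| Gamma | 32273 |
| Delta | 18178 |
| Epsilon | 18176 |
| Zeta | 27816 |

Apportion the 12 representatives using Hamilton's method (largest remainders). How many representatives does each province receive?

Alpha 2; Beta 3; Gamma 3; Delta 1; Epsilon 1; Zeta 2

Total 153423; standard divisor 153423/12 ≈ 12785.25.
Standard quotas: Alpha 1.6794, Beta 2.7773, Gamma 2.5242, Delta 1.4218, Epsilon 1.4216, Zeta 2.1756.
Lower quotas: Alpha 1, Beta 2, Gamma 2, Delta 1, Epsilon 1, Zeta 2 (sum 9, leaving 3 seats).
Remainders in descending order: Beta 0.7773, Alpha 0.6794, Gamma 0.5242, Delta 0.4218, Epsilon 0.4216, Zeta 0.1756.
Largest remainders: Beta, Alpha, Gamma receive the extra seats.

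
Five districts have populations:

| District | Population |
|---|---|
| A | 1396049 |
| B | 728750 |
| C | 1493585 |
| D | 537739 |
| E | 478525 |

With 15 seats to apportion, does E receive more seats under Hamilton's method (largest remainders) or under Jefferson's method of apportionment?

Hamilton: A 4, B 2, C 5, D 2, E 2.
Jefferson: A 5, B 2, C 5, D 2, E 1.
E gets 2 under Hamilton and 1 under Jefferson.

Hamilton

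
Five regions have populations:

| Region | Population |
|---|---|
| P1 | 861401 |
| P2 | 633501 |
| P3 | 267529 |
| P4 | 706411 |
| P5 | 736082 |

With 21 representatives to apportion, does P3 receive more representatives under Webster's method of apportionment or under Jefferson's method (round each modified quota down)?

Webster: P1 5, P2 4, P3 2, P4 5, P5 5.
Jefferson: P1 6, P2 4, P3 1, P4 5, P5 5.
P3 gets 2 under Webster and 1 under Jefferson.

Webster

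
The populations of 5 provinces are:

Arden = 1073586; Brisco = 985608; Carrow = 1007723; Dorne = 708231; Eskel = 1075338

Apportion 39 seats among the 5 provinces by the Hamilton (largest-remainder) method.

Total 4850486; standard divisor 4850486/39 ≈ 124371.436.
Standard quotas: Arden 8.6321, Brisco 7.9247, Carrow 8.1025, Dorne 5.6945, Eskel 8.6462.
Lower quotas: Arden 8, Brisco 7, Carrow 8, Dorne 5, Eskel 8 (sum 36, leaving 3 seats).
Remainders in descending order: Brisco 0.9247, Dorne 0.6945, Eskel 0.6462, Arden 0.6321, Carrow 0.1025.
The surplus seats go to Brisco, Dorne, Eskel.

Arden 8, Brisco 8, Carrow 8, Dorne 6, Eskel 9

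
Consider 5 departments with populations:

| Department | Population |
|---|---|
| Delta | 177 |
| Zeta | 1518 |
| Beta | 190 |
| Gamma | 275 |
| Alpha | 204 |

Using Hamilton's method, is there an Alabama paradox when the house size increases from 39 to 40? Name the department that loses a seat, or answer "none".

At 39 seats: Delta 3, Zeta 25, Beta 3, Gamma 5, Alpha 3.
At 40 seats: Delta 3, Zeta 26, Beta 3, Gamma 5, Alpha 3.
No department's allocation decreased.

none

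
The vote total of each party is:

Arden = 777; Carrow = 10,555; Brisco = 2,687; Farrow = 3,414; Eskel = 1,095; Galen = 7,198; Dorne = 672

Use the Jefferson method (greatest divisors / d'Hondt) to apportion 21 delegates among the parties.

Arden: 0, Carrow: 9, Brisco: 2, Farrow: 3, Eskel: 1, Galen: 6, Dorne: 0

Standard divisor 26398/21 ≈ 1257.048; standard quotas: Arden 0.618, Carrow 8.397, Brisco 2.138, Farrow 2.716, Eskel 0.871, Galen 5.726, Dorne 0.535.
Rounding down gives 0, 8, 2, 2, 0, 5, 0 = 17 seats, so the divisor must be adjusted.
With modified divisor 1067.35: modified quotas Arden 0.728, Carrow 9.889, Brisco 2.517, Farrow 3.199, Eskel 1.026, Galen 6.744, Dorne 0.630.
Rounding down: Arden 0, Carrow 9, Brisco 2, Farrow 3, Eskel 1, Galen 6, Dorne 0 (total 21).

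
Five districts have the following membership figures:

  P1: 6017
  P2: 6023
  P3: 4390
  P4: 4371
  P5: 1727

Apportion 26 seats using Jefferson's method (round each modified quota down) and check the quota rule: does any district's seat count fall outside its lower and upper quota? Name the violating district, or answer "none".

none

Standard quotas: P1 6.944, P2 6.951, P3 5.067, P4 5.045, P5 1.993.
Jefferson allocation: P1 7, P2 7, P3 5, P4 5, P5 2.
Every allocation lies between the lower and upper quota.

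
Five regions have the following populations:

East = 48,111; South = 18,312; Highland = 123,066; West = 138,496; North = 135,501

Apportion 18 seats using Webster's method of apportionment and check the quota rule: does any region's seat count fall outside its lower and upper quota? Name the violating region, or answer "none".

Standard quotas: East 1.868, South 0.711, Highland 4.779, West 5.379, North 5.262.
Webster allocation: East 2, South 1, Highland 5, West 5, North 5.
Every allocation lies between the lower and upper quota.

none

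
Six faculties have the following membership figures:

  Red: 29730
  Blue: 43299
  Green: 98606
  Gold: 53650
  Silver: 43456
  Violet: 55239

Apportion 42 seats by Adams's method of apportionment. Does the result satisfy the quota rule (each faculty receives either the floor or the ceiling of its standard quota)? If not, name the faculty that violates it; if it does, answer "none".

Standard quotas: Red 3.854, Blue 5.613, Green 12.783, Gold 6.955, Silver 5.634, Violet 7.161.
Adams allocation: Red 4, Blue 6, Green 12, Gold 7, Silver 6, Violet 7.
Every allocation lies between the lower and upper quota.

none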